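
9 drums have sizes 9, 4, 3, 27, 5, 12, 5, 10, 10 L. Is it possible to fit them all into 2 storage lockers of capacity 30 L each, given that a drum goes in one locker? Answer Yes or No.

No

Total = 85 L; ⌈85/30⌉ = 3.
At least 3 storage lockers are required, but only 2 are allowed.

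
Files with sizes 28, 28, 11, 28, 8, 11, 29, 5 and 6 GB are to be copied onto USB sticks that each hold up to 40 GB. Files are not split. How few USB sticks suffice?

Total = 29 + 28 + 28 + 28 + 11 + 11 + 8 + 6 + 5 = 154 GB.
Lower bound: ⌈154/40⌉ = 4 USB sticks.
A packing using 4 USB sticks:
  USB stick 1: 29 + 11 = 40
  USB stick 2: 28 + 11 = 39
  USB stick 3: 28 + 8 = 36
  USB stick 4: 28 + 6 + 5 = 39
This matches the lower bound, so 4 is optimal.

4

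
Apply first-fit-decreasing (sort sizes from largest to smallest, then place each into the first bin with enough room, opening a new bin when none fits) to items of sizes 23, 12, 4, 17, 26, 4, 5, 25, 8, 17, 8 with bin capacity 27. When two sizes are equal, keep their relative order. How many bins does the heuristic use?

6

Sorted descending: 26, 25, 23, 17, 17, 12, 8, 8, 5, 4, 4.
  26 → bin 1 (new)  [load 26/27]
  25 → bin 2 (new)  [load 25/27]
  23 → bin 3 (new)  [load 23/27]
  17 → bin 4 (new)  [load 17/27]
  17 → bin 5 (new)  [load 17/27]
  12 → bin 6 (new)  [load 12/27]
  8 → bin 4  [load 25/27]
  8 → bin 5  [load 25/27]
  5 → bin 6  [load 17/27]
  4 → bin 3  [load 27/27]
  4 → bin 6  [load 21/27]
6 bins opened.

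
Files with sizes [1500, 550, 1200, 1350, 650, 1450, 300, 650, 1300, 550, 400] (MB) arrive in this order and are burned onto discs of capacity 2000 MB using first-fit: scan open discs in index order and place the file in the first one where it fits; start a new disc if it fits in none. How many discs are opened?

6

  1500 → disc 1 (new)  [load 1500/2000]
  550 → disc 2 (new)  [load 550/2000]
  1200 → disc 2  [load 1750/2000]
  1350 → disc 3 (new)  [load 1350/2000]
  650 → disc 3  [load 2000/2000]
  1450 → disc 4 (new)  [load 1450/2000]
  300 → disc 1  [load 1800/2000]
  650 → disc 5 (new)  [load 650/2000]
  1300 → disc 5  [load 1950/2000]
  550 → disc 4  [load 2000/2000]
  400 → disc 6 (new)  [load 400/2000]
6 discs opened.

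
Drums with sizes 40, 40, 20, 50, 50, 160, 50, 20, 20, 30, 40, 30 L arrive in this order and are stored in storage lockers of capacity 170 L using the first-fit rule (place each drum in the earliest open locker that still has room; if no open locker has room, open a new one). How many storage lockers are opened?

  40 → locker 1 (new)  [load 40/170]
  40 → locker 1  [load 80/170]
  20 → locker 1  [load 100/170]
  50 → locker 1  [load 150/170]
  50 → locker 2 (new)  [load 50/170]
  160 → locker 3 (new)  [load 160/170]
  50 → locker 2  [load 100/170]
  20 → locker 1  [load 170/170]
  20 → locker 2  [load 120/170]
  30 → locker 2  [load 150/170]
  40 → locker 4 (new)  [load 40/170]
  30 → locker 4  [load 70/170]
4 storage lockers opened.

4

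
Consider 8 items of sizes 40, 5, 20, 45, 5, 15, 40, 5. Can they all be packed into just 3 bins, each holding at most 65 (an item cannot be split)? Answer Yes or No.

Yes

A valid assignment using 3 bins:
  bin 1: 45 + 20 = 65
  bin 2: 40 + 15 + 5 + 5 = 65
  bin 3: 40 + 5 = 45
Every load is within 65, so 3 bins suffice.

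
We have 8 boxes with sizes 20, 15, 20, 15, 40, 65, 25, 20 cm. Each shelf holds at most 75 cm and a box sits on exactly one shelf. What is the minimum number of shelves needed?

Total = 65 + 40 + 25 + 20 + 20 + 20 + 15 + 15 = 220 cm.
Lower bound: ⌈220/75⌉ = 3 shelves.
A packing using 4 shelves:
  shelf 1: 65 = 65
  shelf 2: 40 + 25 = 65
  shelf 3: 20 + 20 + 20 + 15 = 75
  shelf 4: 15 = 15
No arrangement into 3 shelves stays within capacity, so 4 is optimal.

4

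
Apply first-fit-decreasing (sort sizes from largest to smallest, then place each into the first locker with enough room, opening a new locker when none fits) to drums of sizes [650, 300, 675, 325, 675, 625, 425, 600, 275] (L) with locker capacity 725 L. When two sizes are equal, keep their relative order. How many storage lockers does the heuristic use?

7

Sorted descending: 675, 675, 650, 625, 600, 425, 325, 300, 275.
  675 → locker 1 (new)  [load 675/725]
  675 → locker 2 (new)  [load 675/725]
  650 → locker 3 (new)  [load 650/725]
  625 → locker 4 (new)  [load 625/725]
  600 → locker 5 (new)  [load 600/725]
  425 → locker 6 (new)  [load 425/725]
  325 → locker 7 (new)  [load 325/725]
  300 → locker 6  [load 725/725]
  275 → locker 7  [load 600/725]
7 storage lockers opened.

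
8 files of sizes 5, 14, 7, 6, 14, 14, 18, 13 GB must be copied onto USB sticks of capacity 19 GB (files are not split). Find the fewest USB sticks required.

Total = 18 + 14 + 14 + 14 + 13 + 7 + 6 + 5 = 91 GB.
Lower bound: ⌈91/19⌉ = 5 USB sticks.
A packing using 6 USB sticks:
  USB stick 1: 18 = 18
  USB stick 2: 14 + 5 = 19
  USB stick 3: 14 = 14
  USB stick 4: 14 = 14
  USB stick 5: 13 + 6 = 19
  USB stick 6: 7 = 7
No arrangement into 5 USB sticks stays within capacity, so 6 is optimal.

6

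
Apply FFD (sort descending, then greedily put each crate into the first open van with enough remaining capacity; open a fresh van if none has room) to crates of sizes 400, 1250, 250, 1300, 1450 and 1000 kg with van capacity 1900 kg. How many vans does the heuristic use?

4

Sorted descending: 1450, 1300, 1250, 1000, 400, 250.
  1450 → van 1 (new)  [load 1450/1900]
  1300 → van 2 (new)  [load 1300/1900]
  1250 → van 3 (new)  [load 1250/1900]
  1000 → van 4 (new)  [load 1000/1900]
  400 → van 1  [load 1850/1900]
  250 → van 2  [load 1550/1900]
4 vans opened.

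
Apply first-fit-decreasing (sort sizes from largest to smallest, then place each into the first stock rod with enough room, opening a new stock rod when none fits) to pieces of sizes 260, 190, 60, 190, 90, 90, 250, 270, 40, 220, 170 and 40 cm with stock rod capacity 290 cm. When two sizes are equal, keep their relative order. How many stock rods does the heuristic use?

Sorted descending: 270, 260, 250, 220, 190, 190, 170, 90, 90, 60, 40, 40.
  270 → stock rod 1 (new)  [load 270/290]
  260 → stock rod 2 (new)  [load 260/290]
  250 → stock rod 3 (new)  [load 250/290]
  220 → stock rod 4 (new)  [load 220/290]
  190 → stock rod 5 (new)  [load 190/290]
  190 → stock rod 6 (new)  [load 190/290]
  170 → stock rod 7 (new)  [load 170/290]
  90 → stock rod 5  [load 280/290]
  90 → stock rod 6  [load 280/290]
  60 → stock rod 4  [load 280/290]
  40 → stock rod 3  [load 290/290]
  40 → stock rod 7  [load 210/290]
7 stock rods opened.

7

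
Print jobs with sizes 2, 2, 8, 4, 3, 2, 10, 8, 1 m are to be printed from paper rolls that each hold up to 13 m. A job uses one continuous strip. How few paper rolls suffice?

Total = 10 + 8 + 8 + 4 + 3 + 2 + 2 + 2 + 1 = 40 m.
Lower bound: ⌈40/13⌉ = 4 paper rolls.
A packing using 4 paper rolls:
  roll 1: 10 + 3 = 13
  roll 2: 8 + 4 + 1 = 13
  roll 3: 8 + 2 + 2 = 12
  roll 4: 2 = 2
This matches the lower bound, so 4 is optimal.

4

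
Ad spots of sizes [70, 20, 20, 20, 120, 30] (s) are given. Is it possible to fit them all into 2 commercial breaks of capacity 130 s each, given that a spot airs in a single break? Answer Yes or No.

No

Total = 280 s; ⌈280/130⌉ = 3.
At least 3 commercial breaks are required, but only 2 are allowed.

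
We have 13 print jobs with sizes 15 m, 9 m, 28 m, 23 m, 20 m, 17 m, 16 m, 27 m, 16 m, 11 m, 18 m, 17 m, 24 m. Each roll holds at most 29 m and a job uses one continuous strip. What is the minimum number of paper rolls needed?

Total = 28 + 27 + 24 + 23 + 20 + 18 + 17 + 17 + 16 + 16 + 15 + 11 + 9 = 241 m.
Lower bound: ⌈241/29⌉ = 9 paper rolls.
Also, 11 print jobs each exceed 29/2 m, and no two of those can share a roll, so at least 11 paper rolls are needed.
A packing using 11 paper rolls:
  roll 1: 28 = 28
  roll 2: 27 = 27
  roll 3: 24 = 24
  roll 4: 23 = 23
  roll 5: 20 + 9 = 29
  roll 6: 18 + 11 = 29
  roll 7: 17 = 17
  roll 8: 17 = 17
  roll 9: 16 = 16
  roll 10: 16 = 16
  roll 11: 15 = 15
This matches the lower bound, so 11 is optimal.

11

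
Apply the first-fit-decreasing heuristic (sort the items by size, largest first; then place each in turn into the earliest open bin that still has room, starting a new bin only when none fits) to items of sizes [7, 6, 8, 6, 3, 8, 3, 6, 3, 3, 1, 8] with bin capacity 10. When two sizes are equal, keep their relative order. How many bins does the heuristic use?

7

Sorted descending: 8, 8, 8, 7, 6, 6, 6, 3, 3, 3, 3, 1.
  8 → bin 1 (new)  [load 8/10]
  8 → bin 2 (new)  [load 8/10]
  8 → bin 3 (new)  [load 8/10]
  7 → bin 4 (new)  [load 7/10]
  6 → bin 5 (new)  [load 6/10]
  6 → bin 6 (new)  [load 6/10]
  6 → bin 7 (new)  [load 6/10]
  3 → bin 4  [load 10/10]
  3 → bin 5  [load 9/10]
  3 → bin 6  [load 9/10]
  3 → bin 7  [load 9/10]
  1 → bin 1  [load 9/10]
7 bins opened.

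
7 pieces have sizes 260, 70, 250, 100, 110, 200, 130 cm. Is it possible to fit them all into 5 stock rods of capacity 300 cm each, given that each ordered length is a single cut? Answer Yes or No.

A valid assignment using 5 stock rods:
  stock rod 1: 260 = 260
  stock rod 2: 250 = 250
  stock rod 3: 200 + 100 = 300
  stock rod 4: 130 + 110 = 240
  stock rod 5: 70 = 70
Every load is within 300 cm, so 5 stock rods suffice.

Yes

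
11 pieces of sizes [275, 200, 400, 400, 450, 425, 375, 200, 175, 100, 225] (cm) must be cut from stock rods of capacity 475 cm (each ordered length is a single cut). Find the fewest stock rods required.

8

Total = 450 + 425 + 400 + 400 + 375 + 275 + 225 + 200 + 200 + 175 + 100 = 3225 cm.
Lower bound: ⌈3225/475⌉ = 7 stock rods.
A packing using 8 stock rods:
  stock rod 1: 450 = 450
  stock rod 2: 425 = 425
  stock rod 3: 400 = 400
  stock rod 4: 400 = 400
  stock rod 5: 375 + 100 = 475
  stock rod 6: 275 + 200 = 475
  stock rod 7: 225 + 200 = 425
  stock rod 8: 175 = 175
No arrangement into 7 stock rods stays within capacity, so 8 is optimal.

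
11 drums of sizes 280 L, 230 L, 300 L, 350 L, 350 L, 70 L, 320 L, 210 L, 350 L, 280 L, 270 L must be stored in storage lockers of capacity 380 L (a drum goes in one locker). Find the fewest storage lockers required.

Total = 350 + 350 + 350 + 320 + 300 + 280 + 280 + 270 + 230 + 210 + 70 = 3010 L.
Lower bound: ⌈3010/380⌉ = 8 storage lockers.
Also, 10 drums each exceed 190 L, and no two of those can share a locker, so at least 10 storage lockers are needed.
A packing using 10 storage lockers:
  locker 1: 350 = 350
  locker 2: 350 = 350
  locker 3: 350 = 350
  locker 4: 320 = 320
  locker 5: 300 + 70 = 370
  locker 6: 280 = 280
  locker 7: 280 = 280
  locker 8: 270 = 270
  locker 9: 230 = 230
  locker 10: 210 = 210
This matches the lower bound, so 10 is optimal.

10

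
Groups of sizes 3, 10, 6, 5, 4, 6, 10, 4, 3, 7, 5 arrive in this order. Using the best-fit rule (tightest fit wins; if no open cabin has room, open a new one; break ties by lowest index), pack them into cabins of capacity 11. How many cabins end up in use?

7

  3 → cabin 1 (new)  [load 3/11]
  10 → cabin 2 (new)  [load 10/11]
  6 → cabin 1  [load 9/11]
  5 → cabin 3 (new)  [load 5/11]
  4 → cabin 3  [load 9/11]
  6 → cabin 4 (new)  [load 6/11]
  10 → cabin 5 (new)  [load 10/11]
  4 → cabin 4  [load 10/11]
  3 → cabin 6 (new)  [load 3/11]
  7 → cabin 6  [load 10/11]
  5 → cabin 7 (new)  [load 5/11]
7 cabins opened.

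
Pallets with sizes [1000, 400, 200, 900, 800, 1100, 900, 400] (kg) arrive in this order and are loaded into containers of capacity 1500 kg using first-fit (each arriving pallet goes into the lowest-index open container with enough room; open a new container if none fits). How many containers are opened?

5

  1000 → container 1 (new)  [load 1000/1500]
  400 → container 1  [load 1400/1500]
  200 → container 2 (new)  [load 200/1500]
  900 → container 2  [load 1100/1500]
  800 → container 3 (new)  [load 800/1500]
  1100 → container 4 (new)  [load 1100/1500]
  900 → container 5 (new)  [load 900/1500]
  400 → container 2  [load 1500/1500]
5 containers opened.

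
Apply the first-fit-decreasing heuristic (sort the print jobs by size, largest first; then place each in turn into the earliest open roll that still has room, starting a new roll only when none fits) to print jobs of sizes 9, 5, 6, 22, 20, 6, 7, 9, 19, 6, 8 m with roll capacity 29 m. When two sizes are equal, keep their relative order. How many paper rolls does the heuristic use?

Sorted descending: 22, 20, 19, 9, 9, 8, 7, 6, 6, 6, 5.
  22 → roll 1 (new)  [load 22/29]
  20 → roll 2 (new)  [load 20/29]
  19 → roll 3 (new)  [load 19/29]
  9 → roll 2  [load 29/29]
  9 → roll 3  [load 28/29]
  8 → roll 4 (new)  [load 8/29]
  7 → roll 1  [load 29/29]
  6 → roll 4  [load 14/29]
  6 → roll 4  [load 20/29]
  6 → roll 4  [load 26/29]
  5 → roll 5 (new)  [load 5/29]
5 paper rolls opened.

5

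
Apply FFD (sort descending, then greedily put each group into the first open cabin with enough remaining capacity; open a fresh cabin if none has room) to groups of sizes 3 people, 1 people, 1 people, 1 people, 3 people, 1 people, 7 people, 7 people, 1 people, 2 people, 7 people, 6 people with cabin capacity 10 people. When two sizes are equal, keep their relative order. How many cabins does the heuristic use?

Sorted descending: 7, 7, 7, 6, 3, 3, 2, 1, 1, 1, 1, 1.
  7 → cabin 1 (new)  [load 7/10]
  7 → cabin 2 (new)  [load 7/10]
  7 → cabin 3 (new)  [load 7/10]
  6 → cabin 4 (new)  [load 6/10]
  3 → cabin 1  [load 10/10]
  3 → cabin 2  [load 10/10]
  2 → cabin 3  [load 9/10]
  1 → cabin 3  [load 10/10]
  1 → cabin 4  [load 7/10]
  1 → cabin 4  [load 8/10]
  1 → cabin 4  [load 9/10]
  1 → cabin 4  [load 10/10]
4 cabins opened.

4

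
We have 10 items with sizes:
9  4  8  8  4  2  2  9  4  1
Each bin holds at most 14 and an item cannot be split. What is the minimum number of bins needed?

Total = 9 + 9 + 8 + 8 + 4 + 4 + 4 + 2 + 2 + 1 = 51.
Lower bound: ⌈51/14⌉ = 4 bins.
A packing using 4 bins:
  bin 1: 9 + 4 + 1 = 14
  bin 2: 9 + 4 = 13
  bin 3: 8 + 4 + 2 = 14
  bin 4: 8 + 2 = 10
This matches the lower bound, so 4 is optimal.

4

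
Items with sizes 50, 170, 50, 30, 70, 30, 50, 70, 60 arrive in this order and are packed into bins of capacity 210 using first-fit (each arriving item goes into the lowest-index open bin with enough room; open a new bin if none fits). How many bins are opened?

3

  50 → bin 1 (new)  [load 50/210]
  170 → bin 2 (new)  [load 170/210]
  50 → bin 1  [load 100/210]
  30 → bin 1  [load 130/210]
  70 → bin 1  [load 200/210]
  30 → bin 2  [load 200/210]
  50 → bin 3 (new)  [load 50/210]
  70 → bin 3  [load 120/210]
  60 → bin 3  [load 180/210]
3 bins opened.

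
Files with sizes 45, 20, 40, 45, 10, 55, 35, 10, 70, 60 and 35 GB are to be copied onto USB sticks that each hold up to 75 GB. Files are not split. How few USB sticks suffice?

7

Total = 70 + 60 + 55 + 45 + 45 + 40 + 35 + 35 + 20 + 10 + 10 = 425 GB.
Lower bound: ⌈425/75⌉ = 6 USB sticks.
A packing using 7 USB sticks:
  USB stick 1: 70 = 70
  USB stick 2: 60 + 10 = 70
  USB stick 3: 55 + 20 = 75
  USB stick 4: 45 + 10 = 55
  USB stick 5: 45 = 45
  USB stick 6: 40 + 35 = 75
  USB stick 7: 35 = 35
No arrangement into 6 USB sticks stays within capacity, so 7 is optimal.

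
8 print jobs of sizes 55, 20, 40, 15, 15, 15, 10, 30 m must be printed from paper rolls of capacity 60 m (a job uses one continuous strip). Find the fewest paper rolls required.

4

Total = 55 + 40 + 30 + 20 + 15 + 15 + 15 + 10 = 200 m.
Lower bound: ⌈200/60⌉ = 4 paper rolls.
A packing using 4 paper rolls:
  roll 1: 55 = 55
  roll 2: 40 + 20 = 60
  roll 3: 30 + 15 + 15 = 60
  roll 4: 15 + 10 = 25
This matches the lower bound, so 4 is optimal.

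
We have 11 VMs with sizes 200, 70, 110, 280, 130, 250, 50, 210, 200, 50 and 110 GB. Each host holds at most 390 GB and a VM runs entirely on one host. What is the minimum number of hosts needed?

5

Total = 280 + 250 + 210 + 200 + 200 + 130 + 110 + 110 + 70 + 50 + 50 = 1660 GB.
Lower bound: ⌈1660/390⌉ = 5 hosts.
A packing using 5 hosts:
  host 1: 280 + 110 = 390
  host 2: 250 + 130 = 380
  host 3: 210 + 110 + 70 = 390
  host 4: 200 + 50 + 50 = 300
  host 5: 200 = 200
This matches the lower bound, so 5 is optimal.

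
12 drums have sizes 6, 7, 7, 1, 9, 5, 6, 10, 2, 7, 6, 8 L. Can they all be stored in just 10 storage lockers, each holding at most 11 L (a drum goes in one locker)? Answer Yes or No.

A valid assignment using 9 storage lockers:
  locker 1: 10 + 1 = 11
  locker 2: 9 + 2 = 11
  locker 3: 8 = 8
  locker 4: 7 = 7
  locker 5: 7 = 7
  locker 6: 7 = 7
  locker 7: 6 + 5 = 11
  locker 8: 6 = 6
  locker 9: 6 = 6
That uses only 9 ≤ 10, so 10 storage lockers are enough.

Yes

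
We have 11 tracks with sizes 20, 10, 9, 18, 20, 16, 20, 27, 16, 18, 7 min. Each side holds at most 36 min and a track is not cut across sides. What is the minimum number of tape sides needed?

Total = 27 + 20 + 20 + 20 + 18 + 18 + 16 + 16 + 10 + 9 + 7 = 181 min.
Lower bound: ⌈181/36⌉ = 6 tape sides.
A packing using 6 tape sides:
  side 1: 27 + 9 = 36
  side 2: 20 + 16 = 36
  side 3: 20 + 16 = 36
  side 4: 20 + 10 = 30
  side 5: 18 + 18 = 36
  side 6: 7 = 7
This matches the lower bound, so 6 is optimal.

6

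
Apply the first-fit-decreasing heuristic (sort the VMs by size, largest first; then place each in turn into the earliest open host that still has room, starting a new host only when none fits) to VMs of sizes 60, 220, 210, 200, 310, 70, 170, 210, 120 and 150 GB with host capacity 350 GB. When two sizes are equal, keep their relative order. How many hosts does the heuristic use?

6

Sorted descending: 310, 220, 210, 210, 200, 170, 150, 120, 70, 60.
  310 → host 1 (new)  [load 310/350]
  220 → host 2 (new)  [load 220/350]
  210 → host 3 (new)  [load 210/350]
  210 → host 4 (new)  [load 210/350]
  200 → host 5 (new)  [load 200/350]
  170 → host 6 (new)  [load 170/350]
  150 → host 5  [load 350/350]
  120 → host 2  [load 340/350]
  70 → host 3  [load 280/350]
  60 → host 3  [load 340/350]
6 hosts opened.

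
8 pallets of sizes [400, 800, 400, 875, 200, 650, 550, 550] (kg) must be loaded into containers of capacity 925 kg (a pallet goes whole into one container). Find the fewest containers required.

6

Total = 875 + 800 + 650 + 550 + 550 + 400 + 400 + 200 = 4425 kg.
Lower bound: ⌈4425/925⌉ = 5 containers.
A packing using 6 containers:
  container 1: 875 = 875
  container 2: 800 = 800
  container 3: 650 + 200 = 850
  container 4: 550 = 550
  container 5: 550 = 550
  container 6: 400 + 400 = 800
No arrangement into 5 containers stays within capacity, so 6 is optimal.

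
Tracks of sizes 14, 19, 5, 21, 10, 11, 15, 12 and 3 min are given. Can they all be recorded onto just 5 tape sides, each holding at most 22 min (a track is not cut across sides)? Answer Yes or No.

Total = 110 min; ⌈110/22⌉ = 5.
The bound of 5 does not rule out 5, but exhaustive search shows no assignment into 5 tape sides of capacity 22 min exists — the minimum is 6.

No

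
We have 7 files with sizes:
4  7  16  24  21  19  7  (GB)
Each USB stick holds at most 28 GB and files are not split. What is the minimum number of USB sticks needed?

4

Total = 24 + 21 + 19 + 16 + 7 + 7 + 4 = 98 GB.
Lower bound: ⌈98/28⌉ = 4 USB sticks.
A packing using 4 USB sticks:
  USB stick 1: 24 + 4 = 28
  USB stick 2: 21 + 7 = 28
  USB stick 3: 19 + 7 = 26
  USB stick 4: 16 = 16
This matches the lower bound, so 4 is optimal.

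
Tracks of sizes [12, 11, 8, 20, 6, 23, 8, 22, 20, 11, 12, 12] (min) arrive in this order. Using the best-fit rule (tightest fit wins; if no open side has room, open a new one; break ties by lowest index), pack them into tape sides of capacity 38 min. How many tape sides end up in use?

5

  12 → side 1 (new)  [load 12/38]
  11 → side 1  [load 23/38]
  8 → side 1  [load 31/38]
  20 → side 2 (new)  [load 20/38]
  6 → side 1  [load 37/38]
  23 → side 3 (new)  [load 23/38]
  8 → side 3  [load 31/38]
  22 → side 4 (new)  [load 22/38]
  20 → side 5 (new)  [load 20/38]
  11 → side 4  [load 33/38]
  12 → side 2  [load 32/38]
  12 → side 5  [load 32/38]
5 tape sides opened.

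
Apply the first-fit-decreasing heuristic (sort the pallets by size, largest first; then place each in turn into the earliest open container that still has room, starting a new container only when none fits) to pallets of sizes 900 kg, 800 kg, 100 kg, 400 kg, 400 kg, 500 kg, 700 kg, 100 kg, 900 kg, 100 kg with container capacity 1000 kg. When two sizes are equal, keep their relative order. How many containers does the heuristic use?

6

Sorted descending: 900, 900, 800, 700, 500, 400, 400, 100, 100, 100.
  900 → container 1 (new)  [load 900/1000]
  900 → container 2 (new)  [load 900/1000]
  800 → container 3 (new)  [load 800/1000]
  700 → container 4 (new)  [load 700/1000]
  500 → container 5 (new)  [load 500/1000]
  400 → container 5  [load 900/1000]
  400 → container 6 (new)  [load 400/1000]
  100 → container 1  [load 1000/1000]
  100 → container 2  [load 1000/1000]
  100 → container 3  [load 900/1000]
6 containers opened.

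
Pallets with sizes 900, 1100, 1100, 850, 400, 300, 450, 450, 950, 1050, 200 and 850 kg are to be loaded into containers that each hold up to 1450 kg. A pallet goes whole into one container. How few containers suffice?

7

Total = 1100 + 1100 + 1050 + 950 + 900 + 850 + 850 + 450 + 450 + 400 + 300 + 200 = 8600 kg.
Lower bound: ⌈8600/1450⌉ = 6 containers.
Also, 7 pallets each exceed 725 kg, and no two of those can share a container, so at least 7 containers are needed.
A packing using 7 containers:
  container 1: 1100 + 300 = 1400
  container 2: 1100 + 200 = 1300
  container 3: 1050 + 400 = 1450
  container 4: 950 + 450 = 1400
  container 5: 900 + 450 = 1350
  container 6: 850 = 850
  container 7: 850 = 850
This matches the lower bound, so 7 is optimal.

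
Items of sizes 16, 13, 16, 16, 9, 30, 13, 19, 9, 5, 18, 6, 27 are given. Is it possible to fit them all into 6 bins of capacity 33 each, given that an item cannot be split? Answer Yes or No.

No

Total = 197; ⌈197/33⌉ = 6.
The bound of 6 does not rule out 6, but exhaustive search shows no assignment into 6 bins of capacity 33 exists — the minimum is 7.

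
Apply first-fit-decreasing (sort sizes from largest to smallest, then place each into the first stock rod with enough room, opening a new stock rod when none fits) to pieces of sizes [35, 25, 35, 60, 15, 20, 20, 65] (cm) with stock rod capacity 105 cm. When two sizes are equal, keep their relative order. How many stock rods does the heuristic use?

Sorted descending: 65, 60, 35, 35, 25, 20, 20, 15.
  65 → stock rod 1 (new)  [load 65/105]
  60 → stock rod 2 (new)  [load 60/105]
  35 → stock rod 1  [load 100/105]
  35 → stock rod 2  [load 95/105]
  25 → stock rod 3 (new)  [load 25/105]
  20 → stock rod 3  [load 45/105]
  20 → stock rod 3  [load 65/105]
  15 → stock rod 3  [load 80/105]
3 stock rods opened.

3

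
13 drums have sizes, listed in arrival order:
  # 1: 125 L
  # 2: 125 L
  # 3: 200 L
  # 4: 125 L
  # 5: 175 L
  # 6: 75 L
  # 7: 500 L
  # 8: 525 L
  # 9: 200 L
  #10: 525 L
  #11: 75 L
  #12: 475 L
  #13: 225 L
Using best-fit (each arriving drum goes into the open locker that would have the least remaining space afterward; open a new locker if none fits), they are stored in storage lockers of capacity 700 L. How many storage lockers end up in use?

6

  125 → locker 1 (new)  [load 125/700]
  125 → locker 1  [load 250/700]
  200 → locker 1  [load 450/700]
  125 → locker 1  [load 575/700]
  175 → locker 2 (new)  [load 175/700]
  75 → locker 1  [load 650/700]
  500 → locker 2  [load 675/700]
  525 → locker 3 (new)  [load 525/700]
  200 → locker 4 (new)  [load 200/700]
  525 → locker 5 (new)  [load 525/700]
  75 → locker 3  [load 600/700]
  475 → locker 4  [load 675/700]
  225 → locker 6 (new)  [load 225/700]
6 storage lockers opened.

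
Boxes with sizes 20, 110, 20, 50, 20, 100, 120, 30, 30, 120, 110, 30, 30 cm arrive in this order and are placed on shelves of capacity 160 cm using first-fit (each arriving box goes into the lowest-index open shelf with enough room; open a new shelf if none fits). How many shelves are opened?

  20 → shelf 1 (new)  [load 20/160]
  110 → shelf 1  [load 130/160]
  20 → shelf 1  [load 150/160]
  50 → shelf 2 (new)  [load 50/160]
  20 → shelf 2  [load 70/160]
  100 → shelf 3 (new)  [load 100/160]
  120 → shelf 4 (new)  [load 120/160]
  30 → shelf 2  [load 100/160]
  30 → shelf 2  [load 130/160]
  120 → shelf 5 (new)  [load 120/160]
  110 → shelf 6 (new)  [load 110/160]
  30 → shelf 2  [load 160/160]
  30 → shelf 3  [load 130/160]
6 shelves opened.

6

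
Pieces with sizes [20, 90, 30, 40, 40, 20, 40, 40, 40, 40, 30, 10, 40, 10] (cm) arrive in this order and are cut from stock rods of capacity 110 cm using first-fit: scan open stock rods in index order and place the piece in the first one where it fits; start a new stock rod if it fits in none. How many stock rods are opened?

5

  20 → stock rod 1 (new)  [load 20/110]
  90 → stock rod 1  [load 110/110]
  30 → stock rod 2 (new)  [load 30/110]
  40 → stock rod 2  [load 70/110]
  40 → stock rod 2  [load 110/110]
  20 → stock rod 3 (new)  [load 20/110]
  40 → stock rod 3  [load 60/110]
  40 → stock rod 3  [load 100/110]
  40 → stock rod 4 (new)  [load 40/110]
  40 → stock rod 4  [load 80/110]
  30 → stock rod 4  [load 110/110]
  10 → stock rod 3  [load 110/110]
  40 → stock rod 5 (new)  [load 40/110]
  10 → stock rod 5  [load 50/110]
5 stock rods opened.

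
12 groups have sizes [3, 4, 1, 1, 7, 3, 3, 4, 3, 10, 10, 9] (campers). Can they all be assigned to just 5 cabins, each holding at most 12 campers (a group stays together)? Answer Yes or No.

No

Total = 58 campers; ⌈58/12⌉ = 5.
The bound of 5 does not rule out 5, but exhaustive search shows no assignment into 5 cabins of capacity 12 campers exists — the minimum is 6.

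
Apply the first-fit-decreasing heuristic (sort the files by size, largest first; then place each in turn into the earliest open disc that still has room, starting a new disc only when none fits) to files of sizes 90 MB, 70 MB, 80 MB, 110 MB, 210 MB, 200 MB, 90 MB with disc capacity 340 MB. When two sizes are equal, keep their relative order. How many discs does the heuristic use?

Sorted descending: 210, 200, 110, 90, 90, 80, 70.
  210 → disc 1 (new)  [load 210/340]
  200 → disc 2 (new)  [load 200/340]
  110 → disc 1  [load 320/340]
  90 → disc 2  [load 290/340]
  90 → disc 3 (new)  [load 90/340]
  80 → disc 3  [load 170/340]
  70 → disc 3  [load 240/340]
3 discs opened.

3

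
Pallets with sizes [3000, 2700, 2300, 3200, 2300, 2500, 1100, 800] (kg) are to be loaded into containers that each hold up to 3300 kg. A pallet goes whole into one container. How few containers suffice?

7

Total = 3200 + 3000 + 2700 + 2500 + 2300 + 2300 + 1100 + 800 = 17900 kg.
Lower bound: ⌈17900/3300⌉ = 6 containers.
A packing using 7 containers:
  container 1: 3200 = 3200
  container 2: 3000 = 3000
  container 3: 2700 = 2700
  container 4: 2500 + 800 = 3300
  container 5: 2300 = 2300
  container 6: 2300 = 2300
  container 7: 1100 = 1100
No arrangement into 6 containers stays within capacity, so 7 is optimal.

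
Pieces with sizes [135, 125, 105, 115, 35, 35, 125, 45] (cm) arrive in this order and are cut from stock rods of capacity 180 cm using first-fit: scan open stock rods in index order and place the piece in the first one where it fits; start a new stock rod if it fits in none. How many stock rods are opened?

  135 → stock rod 1 (new)  [load 135/180]
  125 → stock rod 2 (new)  [load 125/180]
  105 → stock rod 3 (new)  [load 105/180]
  115 → stock rod 4 (new)  [load 115/180]
  35 → stock rod 1  [load 170/180]
  35 → stock rod 2  [load 160/180]
  125 → stock rod 5 (new)  [load 125/180]
  45 → stock rod 3  [load 150/180]
5 stock rods opened.

5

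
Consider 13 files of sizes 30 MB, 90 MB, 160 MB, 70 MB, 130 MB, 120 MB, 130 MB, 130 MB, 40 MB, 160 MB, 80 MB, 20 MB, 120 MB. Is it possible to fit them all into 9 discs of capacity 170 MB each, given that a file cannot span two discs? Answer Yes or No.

Yes

A valid assignment using 9 discs:
  disc 1: 160 = 160
  disc 2: 160 = 160
  disc 3: 130 + 40 = 170
  disc 4: 130 + 30 = 160
  disc 5: 130 + 20 = 150
  disc 6: 120 = 120
  disc 7: 120 = 120
  disc 8: 90 + 80 = 170
  disc 9: 70 = 70
Every load is within 170 MB, so 9 discs suffice.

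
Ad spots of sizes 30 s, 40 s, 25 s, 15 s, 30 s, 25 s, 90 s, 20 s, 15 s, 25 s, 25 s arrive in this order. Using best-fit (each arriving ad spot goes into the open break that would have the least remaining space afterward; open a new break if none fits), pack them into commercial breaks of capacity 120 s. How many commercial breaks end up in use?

  30 → break 1 (new)  [load 30/120]
  40 → break 1  [load 70/120]
  25 → break 1  [load 95/120]
  15 → break 1  [load 110/120]
  30 → break 2 (new)  [load 30/120]
  25 → break 2  [load 55/120]
  90 → break 3 (new)  [load 90/120]
  20 → break 3  [load 110/120]
  15 → break 2  [load 70/120]
  25 → break 2  [load 95/120]
  25 → break 2  [load 120/120]
3 commercial breaks opened.

3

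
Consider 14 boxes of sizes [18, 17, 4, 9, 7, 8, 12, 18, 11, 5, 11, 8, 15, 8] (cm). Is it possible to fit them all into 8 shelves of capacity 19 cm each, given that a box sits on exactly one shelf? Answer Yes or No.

No

Total = 151 cm; ⌈151/19⌉ = 8.
The bound of 8 does not rule out 8, but exhaustive search shows no assignment into 8 shelves of capacity 19 cm exists — the minimum is 9.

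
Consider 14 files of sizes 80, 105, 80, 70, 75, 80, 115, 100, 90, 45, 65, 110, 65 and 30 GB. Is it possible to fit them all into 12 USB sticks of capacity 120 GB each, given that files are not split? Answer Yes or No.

Yes

A valid assignment using 12 USB sticks:
  USB stick 1: 115 = 115
  USB stick 2: 110 = 110
  USB stick 3: 105 = 105
  USB stick 4: 100 = 100
  USB stick 5: 90 + 30 = 120
  USB stick 6: 80 = 80
  USB stick 7: 80 = 80
  USB stick 8: 80 = 80
  USB stick 9: 75 + 45 = 120
  USB stick 10: 70 = 70
  USB stick 11: 65 = 65
  USB stick 12: 65 = 65
Every load is within 120 GB, so 12 USB sticks suffice.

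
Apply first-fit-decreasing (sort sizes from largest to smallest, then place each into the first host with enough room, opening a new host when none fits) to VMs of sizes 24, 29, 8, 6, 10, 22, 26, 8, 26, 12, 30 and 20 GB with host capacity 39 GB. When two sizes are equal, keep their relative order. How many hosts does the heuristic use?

7

Sorted descending: 30, 29, 26, 26, 24, 22, 20, 12, 10, 8, 8, 6.
  30 → host 1 (new)  [load 30/39]
  29 → host 2 (new)  [load 29/39]
  26 → host 3 (new)  [load 26/39]
  26 → host 4 (new)  [load 26/39]
  24 → host 5 (new)  [load 24/39]
  22 → host 6 (new)  [load 22/39]
  20 → host 7 (new)  [load 20/39]
  12 → host 3  [load 38/39]
  10 → host 2  [load 39/39]
  8 → host 1  [load 38/39]
  8 → host 4  [load 34/39]
  6 → host 5  [load 30/39]
7 hosts opened.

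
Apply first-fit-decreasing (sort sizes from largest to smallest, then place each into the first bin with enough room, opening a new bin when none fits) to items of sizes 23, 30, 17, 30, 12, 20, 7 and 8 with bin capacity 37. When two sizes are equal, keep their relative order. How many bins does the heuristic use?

Sorted descending: 30, 30, 23, 20, 17, 12, 8, 7.
  30 → bin 1 (new)  [load 30/37]
  30 → bin 2 (new)  [load 30/37]
  23 → bin 3 (new)  [load 23/37]
  20 → bin 4 (new)  [load 20/37]
  17 → bin 4  [load 37/37]
  12 → bin 3  [load 35/37]
  8 → bin 5 (new)  [load 8/37]
  7 → bin 1  [load 37/37]
5 bins opened.

5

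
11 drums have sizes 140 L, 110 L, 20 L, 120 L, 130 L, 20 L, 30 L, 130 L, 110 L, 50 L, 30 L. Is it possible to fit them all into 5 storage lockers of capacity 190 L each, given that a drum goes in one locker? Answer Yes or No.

Total = 890 L; ⌈890/190⌉ = 5.
6 drums each exceed half the capacity and cannot share a locker, forcing at least 6 storage lockers.
At least 6 storage lockers are required, but only 5 are allowed.

No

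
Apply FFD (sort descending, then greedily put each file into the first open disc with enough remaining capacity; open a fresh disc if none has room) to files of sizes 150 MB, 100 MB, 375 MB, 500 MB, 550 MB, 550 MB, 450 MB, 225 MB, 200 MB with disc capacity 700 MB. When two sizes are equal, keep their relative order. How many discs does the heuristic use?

5

Sorted descending: 550, 550, 500, 450, 375, 225, 200, 150, 100.
  550 → disc 1 (new)  [load 550/700]
  550 → disc 2 (new)  [load 550/700]
  500 → disc 3 (new)  [load 500/700]
  450 → disc 4 (new)  [load 450/700]
  375 → disc 5 (new)  [load 375/700]
  225 → disc 4  [load 675/700]
  200 → disc 3  [load 700/700]
  150 → disc 1  [load 700/700]
  100 → disc 2  [load 650/700]
5 discs opened.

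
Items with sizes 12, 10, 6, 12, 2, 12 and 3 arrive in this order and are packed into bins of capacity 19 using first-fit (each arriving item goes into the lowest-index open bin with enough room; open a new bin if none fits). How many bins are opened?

4

  12 → bin 1 (new)  [load 12/19]
  10 → bin 2 (new)  [load 10/19]
  6 → bin 1  [load 18/19]
  12 → bin 3 (new)  [load 12/19]
  2 → bin 2  [load 12/19]
  12 → bin 4 (new)  [load 12/19]
  3 → bin 2  [load 15/19]
4 bins opened.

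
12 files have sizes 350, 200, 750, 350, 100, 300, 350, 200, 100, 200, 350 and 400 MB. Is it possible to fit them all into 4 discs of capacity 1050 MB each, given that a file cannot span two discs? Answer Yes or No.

A valid assignment using 4 discs:
  disc 1: 750 + 300 = 1050
  disc 2: 400 + 350 + 200 + 100 = 1050
  disc 3: 350 + 350 + 350 = 1050
  disc 4: 200 + 200 + 100 = 500
Every load is within 1050 MB, so 4 discs suffice.

Yes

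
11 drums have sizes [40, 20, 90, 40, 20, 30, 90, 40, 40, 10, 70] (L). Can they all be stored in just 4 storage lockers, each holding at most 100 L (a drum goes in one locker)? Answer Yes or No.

Total = 490 L; ⌈490/100⌉ = 5.
At least 5 storage lockers are required, but only 4 are allowed.

No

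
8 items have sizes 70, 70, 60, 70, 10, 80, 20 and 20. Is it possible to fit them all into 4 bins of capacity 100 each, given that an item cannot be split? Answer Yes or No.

No

Total = 400; ⌈400/100⌉ = 4.
5 items each exceed half the capacity and cannot share a bin, forcing at least 5 bins.
At least 5 bins are required, but only 4 are allowed.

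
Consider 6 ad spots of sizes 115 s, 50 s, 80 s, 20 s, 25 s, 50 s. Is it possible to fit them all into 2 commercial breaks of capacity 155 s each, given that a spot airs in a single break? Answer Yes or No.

No

Total = 340 s; ⌈340/155⌉ = 3.
At least 3 commercial breaks are required, but only 2 are allowed.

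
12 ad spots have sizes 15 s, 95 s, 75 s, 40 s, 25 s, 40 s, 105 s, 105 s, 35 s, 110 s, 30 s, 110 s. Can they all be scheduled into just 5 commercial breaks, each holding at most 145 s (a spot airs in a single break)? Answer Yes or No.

No

Total = 785 s; ⌈785/145⌉ = 6.
At least 6 commercial breaks are required, but only 5 are allowed.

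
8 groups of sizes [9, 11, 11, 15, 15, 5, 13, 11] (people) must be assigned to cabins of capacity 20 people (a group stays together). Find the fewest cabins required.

6

Total = 15 + 15 + 13 + 11 + 11 + 11 + 9 + 5 = 90 people.
Lower bound: ⌈90/20⌉ = 5 cabins.
Also, 6 groups each exceed 10 people, and no two of those can share a cabin, so at least 6 cabins are needed.
A packing using 6 cabins:
  cabin 1: 15 + 5 = 20
  cabin 2: 15 = 15
  cabin 3: 13 = 13
  cabin 4: 11 + 9 = 20
  cabin 5: 11 = 11
  cabin 6: 11 = 11
This matches the lower bound, so 6 is optimal.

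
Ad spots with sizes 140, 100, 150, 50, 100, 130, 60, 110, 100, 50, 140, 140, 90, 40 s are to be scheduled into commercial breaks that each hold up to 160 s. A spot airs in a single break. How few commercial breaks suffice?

10

Total = 150 + 140 + 140 + 140 + 130 + 110 + 100 + 100 + 100 + 90 + 60 + 50 + 50 + 40 = 1400 s.
Lower bound: ⌈1400/160⌉ = 9 commercial breaks.
Also, 10 ad spots each exceed 80 s, and no two of those can share a break, so at least 10 commercial breaks are needed.
A packing using 10 commercial breaks:
  break 1: 150 = 150
  break 2: 140 = 140
  break 3: 140 = 140
  break 4: 140 = 140
  break 5: 130 = 130
  break 6: 110 + 50 = 160
  break 7: 100 + 60 = 160
  break 8: 100 + 50 = 150
  break 9: 100 + 40 = 140
  break 10: 90 = 90
This matches the lower bound, so 10 is optimal.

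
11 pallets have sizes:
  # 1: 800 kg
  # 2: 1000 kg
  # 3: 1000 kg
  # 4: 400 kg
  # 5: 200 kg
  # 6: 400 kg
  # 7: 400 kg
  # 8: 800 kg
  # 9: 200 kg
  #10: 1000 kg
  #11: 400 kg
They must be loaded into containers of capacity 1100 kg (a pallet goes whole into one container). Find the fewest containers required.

Total = 1000 + 1000 + 1000 + 800 + 800 + 400 + 400 + 400 + 400 + 200 + 200 = 6600 kg.
Lower bound: ⌈6600/1100⌉ = 6 containers.
A packing using 7 containers:
  container 1: 1000 = 1000
  container 2: 1000 = 1000
  container 3: 1000 = 1000
  container 4: 800 + 200 = 1000
  container 5: 800 + 200 = 1000
  container 6: 400 + 400 = 800
  container 7: 400 + 400 = 800
No arrangement into 6 containers stays within capacity, so 7 is optimal.

7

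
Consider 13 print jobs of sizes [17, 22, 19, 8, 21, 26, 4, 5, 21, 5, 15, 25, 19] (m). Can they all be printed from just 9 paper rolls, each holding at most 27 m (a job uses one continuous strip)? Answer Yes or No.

A valid assignment using 9 paper rolls:
  roll 1: 26 = 26
  roll 2: 25 = 25
  roll 3: 22 + 5 = 27
  roll 4: 21 + 5 = 26
  roll 5: 21 + 4 = 25
  roll 6: 19 + 8 = 27
  roll 7: 19 = 19
  roll 8: 17 = 17
  roll 9: 15 = 15
Every load is within 27 m, so 9 paper rolls suffice.

Yes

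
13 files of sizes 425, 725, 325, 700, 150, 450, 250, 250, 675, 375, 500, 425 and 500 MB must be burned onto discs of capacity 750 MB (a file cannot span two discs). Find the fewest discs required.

9

Total = 725 + 700 + 675 + 500 + 500 + 450 + 425 + 425 + 375 + 325 + 250 + 250 + 150 = 5750 MB.
Lower bound: ⌈5750/750⌉ = 8 discs.
A packing using 9 discs:
  disc 1: 725 = 725
  disc 2: 700 = 700
  disc 3: 675 = 675
  disc 4: 500 + 250 = 750
  disc 5: 500 + 250 = 750
  disc 6: 450 + 150 = 600
  disc 7: 425 + 325 = 750
  disc 8: 425 = 425
  disc 9: 375 = 375
No arrangement into 8 discs stays within capacity, so 9 is optimal.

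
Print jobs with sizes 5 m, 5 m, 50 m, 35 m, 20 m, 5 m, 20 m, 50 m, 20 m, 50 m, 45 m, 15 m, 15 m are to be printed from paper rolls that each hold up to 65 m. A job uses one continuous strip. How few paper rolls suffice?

6

Total = 50 + 50 + 50 + 45 + 35 + 20 + 20 + 20 + 15 + 15 + 5 + 5 + 5 = 335 m.
Lower bound: ⌈335/65⌉ = 6 paper rolls.
A packing using 6 paper rolls:
  roll 1: 50 + 15 = 65
  roll 2: 50 + 15 = 65
  roll 3: 50 + 5 + 5 + 5 = 65
  roll 4: 45 + 20 = 65
  roll 5: 35 + 20 = 55
  roll 6: 20 = 20
This matches the lower bound, so 6 is optimal.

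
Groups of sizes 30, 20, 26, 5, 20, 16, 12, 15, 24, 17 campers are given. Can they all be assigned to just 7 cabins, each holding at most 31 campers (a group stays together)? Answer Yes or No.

A valid assignment using 7 cabins:
  cabin 1: 30 = 30
  cabin 2: 26 + 5 = 31
  cabin 3: 24 = 24
  cabin 4: 20 = 20
  cabin 5: 20 = 20
  cabin 6: 17 + 12 = 29
  cabin 7: 16 + 15 = 31
Every load is within 31 campers, so 7 cabins suffice.

Yes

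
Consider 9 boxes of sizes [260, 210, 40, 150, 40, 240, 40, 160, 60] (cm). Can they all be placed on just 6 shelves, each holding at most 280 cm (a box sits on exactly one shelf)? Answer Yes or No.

A valid assignment using 5 shelves:
  shelf 1: 260 = 260
  shelf 2: 240 + 40 = 280
  shelf 3: 210 + 60 = 270
  shelf 4: 160 + 40 + 40 = 240
  shelf 5: 150 = 150
That uses only 5 ≤ 6, so 6 shelves are enough.

Yes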